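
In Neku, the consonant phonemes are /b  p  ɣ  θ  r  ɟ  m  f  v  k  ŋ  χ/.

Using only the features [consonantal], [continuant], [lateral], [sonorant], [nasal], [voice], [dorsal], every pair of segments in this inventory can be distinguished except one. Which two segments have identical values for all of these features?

f, θ

/f/ (voiceless labiodental fricative) and /θ/ (voiceless dental fricative) are both [+consonantal], [+continuant], [-lateral], [-sonorant], [-nasal], [-voice], [-dorsal], so none of the listed features separates them. (They do differ in [labial] and [coronal], which are not among the given features.) Every other pair in the inventory differs on at least one listed feature.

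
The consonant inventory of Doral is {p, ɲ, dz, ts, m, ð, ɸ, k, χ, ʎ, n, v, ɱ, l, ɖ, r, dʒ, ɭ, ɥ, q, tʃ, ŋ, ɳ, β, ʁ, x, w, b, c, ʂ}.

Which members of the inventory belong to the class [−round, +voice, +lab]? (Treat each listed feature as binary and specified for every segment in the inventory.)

First, the [−round] segments are /p, ɲ, dz, ts, m, ð, ɸ, k, χ, ʎ, n, v, ɱ, l, ɖ, r, dʒ, ɭ, q, tʃ, ŋ, ɳ, β, ʁ, x, b, c, ʂ/.
Then [+voice] gives /ɲ, dz, m, ð, ʎ, n, v, ɱ, l, ɖ, r, dʒ, ɭ, ŋ, ɳ, β, ʁ, b/.
Among these, [+labial] leaves /m, v, ɱ, β, b/.

m, v, ɱ, β, b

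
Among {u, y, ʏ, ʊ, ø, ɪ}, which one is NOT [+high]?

ø

/y, ʏ, ʊ, ɪ, u/ are all [+high]; /ø/ (mid front rounded tense vowel) is [-high].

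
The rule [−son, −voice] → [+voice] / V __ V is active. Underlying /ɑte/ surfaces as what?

[ɑde]

/t/ satisfies [−son, −voice] and sits in V __ V. The [+voice] counterpart of the voiceless alveolar stop is /d/. Other segments in /ɑte/ either fail the structural description or are not in the environment, so the surface form is [ɑde].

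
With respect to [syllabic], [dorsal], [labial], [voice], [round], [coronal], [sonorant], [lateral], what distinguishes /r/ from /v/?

[sonorant], [labial], [coronal]

/r/ (alveolar trill) and /v/ (voiced labiodental fricative) agree on [-syllabic], [-dorsal], [+voice], [-round], [-lateral]. They differ on [sonorant] (/r/ [+], /v/ [-]), [labial] (/r/ [-], /v/ [+]), [coronal] (/r/ [+], /v/ [-]).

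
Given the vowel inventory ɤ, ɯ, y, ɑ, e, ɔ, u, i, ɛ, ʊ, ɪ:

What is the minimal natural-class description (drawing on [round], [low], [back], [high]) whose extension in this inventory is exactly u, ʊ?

/u, ʊ/ are all [+high], [+back], [+round], and no other segment in the inventory matches all three values. Dropping any one of them over-generates: [+back, +round] alone would also admit /ɔ/; [+high, +round] alone would also admit /y/; [+high, +back] alone would also admit /ɯ/. No other combination of two listed features picks out exactly this set either, so fewer than three features will not do.

[+high, +back, +round]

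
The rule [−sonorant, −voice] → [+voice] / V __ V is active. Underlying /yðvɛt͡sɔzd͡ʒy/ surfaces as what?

[yðvɛd͡zɔzd͡ʒy]

/t͡s/ satisfies [−sonorant, −voice] and sits in V __ V. The [+voice] counterpart of the voiceless alveolar affricate is /d͡z/. Other segments in /yðvɛt͡sɔzd͡ʒy/ either fail the structural description or are not in the environment, so the surface form is [yðvɛd͡zɔzd͡ʒy].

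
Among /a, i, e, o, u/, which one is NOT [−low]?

/a/ is the low unrounded vowel, which is [+low]; the rest — /u, o, e, i/ — are [−low].

a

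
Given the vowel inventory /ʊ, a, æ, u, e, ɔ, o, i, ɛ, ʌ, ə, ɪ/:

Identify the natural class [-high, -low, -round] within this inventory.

Eliminate segments failing any feature: /ʊ, u, i, ɪ/ are [+high]; /a, æ/ are [+low]; /ɔ, o/ are [+round]. The remaining /e, ɛ, ʌ, ə/ satisfy [-high], [-low], [-round].

e, ɛ, ʌ, ə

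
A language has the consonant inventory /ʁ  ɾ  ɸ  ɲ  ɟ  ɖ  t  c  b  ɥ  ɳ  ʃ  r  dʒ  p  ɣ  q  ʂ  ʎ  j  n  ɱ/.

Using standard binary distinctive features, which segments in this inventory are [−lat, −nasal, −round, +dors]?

ʁ, ɟ, c, ɣ, q, j

The [−lateral] segments are /ʁ, ɾ, ɸ, ɲ, ɟ, ɖ, t, c, b, ɥ, ɳ, ʃ, r, dʒ, p, ɣ, q, ʂ, j, n, ɱ/.
Intersecting with [−nasal] gives /ʁ, ɾ, ɸ, ɟ, ɖ, t, c, b, ɥ, ʃ, r, dʒ, p, ɣ, q, ʂ, j/.
Within that set, [−round] gives /ʁ, ɾ, ɸ, ɟ, ɖ, t, c, b, ʃ, r, dʒ, p, ɣ, q, ʂ, j/.
Then [+dorsal] leaves /ʁ, ɟ, c, ɣ, q, j/.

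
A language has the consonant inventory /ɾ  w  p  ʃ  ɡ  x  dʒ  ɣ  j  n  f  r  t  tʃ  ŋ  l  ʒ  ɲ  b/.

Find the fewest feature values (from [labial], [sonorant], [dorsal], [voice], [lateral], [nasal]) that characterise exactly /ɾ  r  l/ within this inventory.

The class [+sonorant], [−nasal], [−dorsal] has exactly /ɾ, r, l/ as its extension in this inventory. No smaller conjunction from the listed features achieves this: [−nasal, −dorsal] alone would also admit /p, ʃ, dʒ, f, …/; [+sonorant, −dorsal] alone would also admit /n/; [+sonorant, −nasal] alone would also admit /w, j/; and checking the remaining two-feature bundles turns up none with this extension.

[+sonorant, −nasal, −dorsal]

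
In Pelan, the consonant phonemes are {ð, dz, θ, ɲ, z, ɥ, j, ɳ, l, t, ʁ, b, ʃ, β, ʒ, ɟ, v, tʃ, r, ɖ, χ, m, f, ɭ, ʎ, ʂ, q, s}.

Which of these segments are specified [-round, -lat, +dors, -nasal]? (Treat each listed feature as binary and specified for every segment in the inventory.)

Eliminate segments failing any feature: /ð, dz, θ, z, ɳ, t, b, ʃ, β, ʒ, v, tʃ, r, ɖ, m, f, ʂ, s/ are [-dorsal]; /ɲ/ is [+nasal]; /ɥ/ is [+round]; /l, ɭ, ʎ/ are [+lateral]. The remaining /j, ʁ, ɟ, χ, q/ satisfy [-round], [-lateral], [+dorsal], [-nasal].

j, ʁ, ɟ, χ, q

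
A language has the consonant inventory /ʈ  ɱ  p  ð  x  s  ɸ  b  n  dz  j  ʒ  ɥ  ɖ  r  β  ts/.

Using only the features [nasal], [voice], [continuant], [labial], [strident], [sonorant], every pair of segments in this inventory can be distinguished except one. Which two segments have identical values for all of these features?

Both /r/ and /j/ are [-nasal], [+voice], [+continuant], [-labial], [-strident], [+sonorant]. Since the list omits [dorsal] — which does distinguish the alveolar trill from the palatal glide — this pair collapses; all other pairs remain distinct.

r, j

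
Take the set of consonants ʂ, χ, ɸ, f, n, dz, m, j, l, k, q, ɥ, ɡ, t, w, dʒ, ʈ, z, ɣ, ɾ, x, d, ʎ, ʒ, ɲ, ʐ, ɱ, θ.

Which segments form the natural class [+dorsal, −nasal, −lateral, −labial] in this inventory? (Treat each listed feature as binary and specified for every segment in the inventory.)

First, the [+dorsal] segments are /χ, j, k, q, ɥ, ɡ, w, ɣ, x, ʎ, ɲ/.
Within that set, [−nasal] gives /χ, j, k, q, ɥ, ɡ, w, ɣ, x, ʎ/.
Among these, [−lateral] gives /χ, j, k, q, ɥ, ɡ, w, ɣ, x/.
Within that set, [−labial] leaves /χ, j, k, q, ɡ, ɣ, x/.

χ, j, k, q, ɡ, ɣ, x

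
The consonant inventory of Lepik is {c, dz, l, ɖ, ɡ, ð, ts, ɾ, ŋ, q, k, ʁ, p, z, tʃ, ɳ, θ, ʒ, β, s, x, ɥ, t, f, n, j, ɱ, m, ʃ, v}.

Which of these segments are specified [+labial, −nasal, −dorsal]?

Eliminate segments failing any feature: /c, dz, l, ɖ, ɡ, ð, ts, ɾ, ŋ, q, k, ʁ, z, tʃ, ɳ, θ, ʒ, s, x, t, n, j, ʃ/ are [−labial]; /ɥ/ is [+dorsal]; /ɱ, m/ are [+nasal]. The remaining /p, β, f, v/ satisfy [+labial], [−nasal], [−dorsal].

p, β, f, v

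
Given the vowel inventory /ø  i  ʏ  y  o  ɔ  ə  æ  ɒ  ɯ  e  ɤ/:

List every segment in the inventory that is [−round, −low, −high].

ə, e, ɤ

Checking each segment against [−round], [−low], [−high]: /ə/ (mid central vowel (schwa)), /e/ (mid front unrounded tense vowel), /ɤ/ (mid back unrounded tense vowel) satisfy every feature; every other segment in the inventory fails at least one.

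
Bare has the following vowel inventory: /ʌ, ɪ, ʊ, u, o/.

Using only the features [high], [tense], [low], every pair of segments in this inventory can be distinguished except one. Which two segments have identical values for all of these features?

/ɪ/ (high front unrounded lax vowel) and /ʊ/ (high back rounded lax vowel) are both [+high], [−tense], [−low], so none of the listed features separates them. (They do differ in [labial], [round] and [back], which are not among the given features.) Every other pair in the inventory differs on at least one listed feature.

ɪ, ʊ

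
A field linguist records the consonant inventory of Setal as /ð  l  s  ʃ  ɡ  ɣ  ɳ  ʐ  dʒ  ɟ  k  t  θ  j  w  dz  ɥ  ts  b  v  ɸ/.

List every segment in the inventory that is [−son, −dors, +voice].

ð, ʐ, dʒ, dz, b, v

Checking each segment against [−sonorant], [−dorsal], [+voice]: /ð/ (voiced dental fricative), /ʐ/ (voiced retroflex fricative), /dʒ/ (voiced postalveolar affricate), /dz/ (voiced alveolar affricate), /b/ (voiced bilabial stop), /v/ (voiced labiodental fricative) satisfy every feature; every other segment in the inventory fails at least one.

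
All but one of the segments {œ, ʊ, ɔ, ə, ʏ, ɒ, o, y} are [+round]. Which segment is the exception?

ə

/ə/ is the mid central vowel (schwa), which is [-round]; the rest — /ʏ, o, œ, ʊ, ɔ, y, ɒ/ — are [+round].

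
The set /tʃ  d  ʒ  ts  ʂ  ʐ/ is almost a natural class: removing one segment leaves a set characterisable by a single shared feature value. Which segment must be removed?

The remaining segments after removing /d/ share [+strident]; /d/ (voiced alveolar stop) is [−strident]. For every other candidate removal, the leftover set fails to share any single feature value that the removed segment lacks.

d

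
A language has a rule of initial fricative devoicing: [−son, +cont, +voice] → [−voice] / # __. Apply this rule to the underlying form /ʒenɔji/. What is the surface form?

Only the initial segment /ʒ/ is both word-initial and matches the structural description. It is a voiced postalveolar fricative, so [−son, +cont, +voice] holds; changing it to [−voice] with all other features held fixed yields /ʃ/ (voiceless postalveolar fricative). No other segment meets both the structural description and the environment, so the output is [ʃenɔji].

[ʃenɔji]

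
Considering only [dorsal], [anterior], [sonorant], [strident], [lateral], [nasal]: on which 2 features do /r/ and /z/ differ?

[sonorant], [strident]

/r/ (alveolar trill) and /z/ (voiced alveolar fricative) agree on [−dorsal], [+anterior], [−lateral], [−nasal]. They differ on [sonorant] (/r/ [+], /z/ [−]), [strident] (/r/ [−], /z/ [+]).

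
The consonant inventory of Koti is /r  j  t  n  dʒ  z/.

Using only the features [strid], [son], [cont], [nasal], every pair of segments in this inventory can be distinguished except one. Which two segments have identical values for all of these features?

/j/ (palatal glide) and /r/ (alveolar trill) are both [-strident], [+sonorant], [+continuant], [-nasal], so none of the listed features separates them. (They do differ in [dorsal], which is not among the given features.) Every other pair in the inventory differs on at least one listed feature.

j, r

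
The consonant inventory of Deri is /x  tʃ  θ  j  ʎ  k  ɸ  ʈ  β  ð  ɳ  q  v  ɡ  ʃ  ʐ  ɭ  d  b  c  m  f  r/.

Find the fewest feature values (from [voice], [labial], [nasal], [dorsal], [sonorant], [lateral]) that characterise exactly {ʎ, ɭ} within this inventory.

Every target segment is [+lateral] and no other inventory member is, so one feature is enough.

[+lateral]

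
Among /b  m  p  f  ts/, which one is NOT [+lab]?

ts

Every segment except /ts/ is [+labial]. /ts/ (voiceless alveolar affricate) is [−labial], so it is the exception.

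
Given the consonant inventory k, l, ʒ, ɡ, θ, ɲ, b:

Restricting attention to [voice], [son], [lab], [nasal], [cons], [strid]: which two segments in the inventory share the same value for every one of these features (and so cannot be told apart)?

/θ/ (voiceless dental fricative) and /k/ (voiceless velar stop) are both [-voice], [-sonorant], [-labial], [-nasal], [+consonantal], [-strident], so none of the listed features separates them. (They do differ in [continuant], [coronal] and [dorsal], which are not among the given features.) Every other pair in the inventory differs on at least one listed feature.

θ, k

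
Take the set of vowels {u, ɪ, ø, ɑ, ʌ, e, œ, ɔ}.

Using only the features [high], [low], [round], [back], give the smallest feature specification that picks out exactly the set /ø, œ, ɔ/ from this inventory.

Every target segment is [-high], [+round]; each remaining inventory member fails at least one of these. Each conjunct is needed — [+round] alone would also admit /u/; [-high] alone would also admit /ɑ, ʌ, e/ — and no other single listed feature has exactly this extension, so two is the minimum.

[-high, +round]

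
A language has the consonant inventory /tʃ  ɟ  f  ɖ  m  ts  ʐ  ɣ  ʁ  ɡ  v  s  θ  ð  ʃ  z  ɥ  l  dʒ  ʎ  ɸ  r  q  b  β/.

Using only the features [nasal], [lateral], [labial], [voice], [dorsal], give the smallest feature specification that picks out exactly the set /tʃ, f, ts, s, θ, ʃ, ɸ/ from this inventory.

[−voice, −dorsal]

The class [−voice], [−dorsal] has exactly /tʃ, f, ts, s, θ, ʃ, ɸ/ as its extension in this inventory. No smaller conjunction from the listed features achieves this: [−dorsal] alone would also admit /ɖ, m, ʐ, v, …/; [−voice] alone would also admit /q/; and checking the remaining single features turns up none with this extension.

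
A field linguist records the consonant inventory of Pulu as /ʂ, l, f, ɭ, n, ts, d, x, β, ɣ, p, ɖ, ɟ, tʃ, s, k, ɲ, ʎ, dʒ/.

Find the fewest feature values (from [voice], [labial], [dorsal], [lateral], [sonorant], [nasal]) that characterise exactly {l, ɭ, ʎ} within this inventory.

The target set is precisely the extension of [+lateral] in this inventory.

[+lateral]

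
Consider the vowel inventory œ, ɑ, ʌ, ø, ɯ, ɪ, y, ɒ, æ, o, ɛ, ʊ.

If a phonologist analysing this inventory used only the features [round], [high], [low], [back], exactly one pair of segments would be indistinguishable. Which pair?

/ø/ (mid front rounded tense vowel) and /œ/ (mid front rounded lax vowel) are both [+round], [−high], [−low], [−back], so none of the listed features separates them. (They do differ in [tense], which is not among the given features.) Every other pair in the inventory differs on at least one listed feature.

ø, œ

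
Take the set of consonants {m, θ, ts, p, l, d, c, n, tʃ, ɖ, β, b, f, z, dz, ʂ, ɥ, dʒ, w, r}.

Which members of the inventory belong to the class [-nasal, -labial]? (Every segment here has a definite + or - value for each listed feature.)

θ, ts, l, d, c, tʃ, ɖ, z, dz, ʂ, dʒ, r

First, the [-nasal] segments are /θ, ts, p, l, d, c, tʃ, ɖ, β, b, f, z, dz, ʂ, ɥ, dʒ, w, r/.
Within that set, [-labial] leaves /θ, ts, l, d, c, tʃ, ɖ, z, dz, ʂ, dʒ, r/.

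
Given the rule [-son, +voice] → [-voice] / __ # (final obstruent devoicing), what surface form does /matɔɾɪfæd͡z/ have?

/d͡z/ satisfies [-son, +voice] and sits in __ #. The [-voice] counterpart of the voiced alveolar affricate is /t͡s/. Other segments in /matɔɾɪfæd͡z/ either fail the structural description or are not in the environment, so the surface form is [matɔɾɪfæt͡s].

[matɔɾɪfæt͡s]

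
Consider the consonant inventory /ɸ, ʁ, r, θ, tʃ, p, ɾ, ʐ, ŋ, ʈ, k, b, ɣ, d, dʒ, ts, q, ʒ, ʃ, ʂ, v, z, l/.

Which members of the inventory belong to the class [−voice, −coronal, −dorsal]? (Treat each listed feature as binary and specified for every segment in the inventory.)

ɸ, p

Checking each segment against [−voice], [−coronal], [−dorsal]: /ɸ/ (voiceless bilabial fricative), /p/ (voiceless bilabial stop) satisfy every feature; every other segment in the inventory fails at least one.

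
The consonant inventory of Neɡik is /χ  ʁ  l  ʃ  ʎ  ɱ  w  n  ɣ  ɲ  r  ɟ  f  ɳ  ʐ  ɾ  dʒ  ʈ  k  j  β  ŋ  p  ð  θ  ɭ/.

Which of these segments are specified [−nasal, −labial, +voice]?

Among the inventory, the [−nasal] segments are /χ, ʁ, l, ʃ, ʎ, w, ɣ, r, ɟ, f, ʐ, ɾ, dʒ, ʈ, k, j, β, p, ð, θ, ɭ/.
Among these, [−labial] gives /χ, ʁ, l, ʃ, ʎ, ɣ, r, ɟ, ʐ, ɾ, dʒ, ʈ, k, j, ð, θ, ɭ/.
Of those, [+voice] leaves /ʁ, l, ʎ, ɣ, r, ɟ, ʐ, ɾ, dʒ, j, ð, ɭ/.

ʁ, l, ʎ, ɣ, r, ɟ, ʐ, ɾ, dʒ, j, ð, ɭ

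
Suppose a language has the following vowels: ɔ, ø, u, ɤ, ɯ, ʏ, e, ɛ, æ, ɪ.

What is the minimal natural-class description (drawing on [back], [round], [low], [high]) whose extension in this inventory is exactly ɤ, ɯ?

The class [+back], [-round] has exactly /ɤ, ɯ/ as its extension in this inventory. No smaller conjunction from the listed features achieves this: [-round] alone would also admit /e, ɛ, æ, ɪ/; [+back] alone would also admit /ɔ, u/; and checking the remaining single features turns up none with this extension.

[+back, -round]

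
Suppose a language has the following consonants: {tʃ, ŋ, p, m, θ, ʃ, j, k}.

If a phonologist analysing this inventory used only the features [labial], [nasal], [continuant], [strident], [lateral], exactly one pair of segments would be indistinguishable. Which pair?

j, θ

On the given features, /j/ and /θ/ have an identical profile: [−labial], [−nasal], [+continuant], [−strident], [−lateral]. No other two segments in the inventory coincide on all 5 features. (They do differ in [sonorant], [voice] and [dorsal], which are not among the given features.)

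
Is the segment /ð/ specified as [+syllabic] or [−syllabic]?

[−syllabic]

/ð/ is the voiced dental fricative. The feature [syllabic] marks segments able to form a syllable nucleus; /ð/ lacks this property, so it is [−syllabic].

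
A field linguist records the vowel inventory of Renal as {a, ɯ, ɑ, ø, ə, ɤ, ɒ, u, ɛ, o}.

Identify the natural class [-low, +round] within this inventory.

Checking each segment against [-low], [+round]: /ø/ (mid front rounded tense vowel), /u/ (high back rounded tense vowel), /o/ (mid back rounded tense vowel) satisfy every feature; every other segment in the inventory fails at least one.

ø, u, o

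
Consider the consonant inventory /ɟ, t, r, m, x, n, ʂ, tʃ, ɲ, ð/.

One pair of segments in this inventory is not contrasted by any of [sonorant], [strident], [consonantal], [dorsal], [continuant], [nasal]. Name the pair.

Both /n/ and /m/ are [+sonorant], [−strident], [+consonantal], [−dorsal], [−continuant], [+nasal]. Since the list omits [labial] and [coronal] — which do distinguish the alveolar nasal from the bilabial nasal — this pair collapses; all other pairs remain distinct.

n, m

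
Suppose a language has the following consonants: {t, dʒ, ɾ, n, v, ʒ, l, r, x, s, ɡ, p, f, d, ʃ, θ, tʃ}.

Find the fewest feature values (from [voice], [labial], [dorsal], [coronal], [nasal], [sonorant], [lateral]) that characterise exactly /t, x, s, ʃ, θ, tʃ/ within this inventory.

[−voice, −labial]

The class [−voice], [−labial] has exactly /t, x, s, ʃ, θ, tʃ/ as its extension in this inventory. No smaller conjunction from the listed features achieves this: [−labial] alone would also admit /dʒ, ɾ, n, ʒ, …/; [−voice] alone would also admit /p, f/; and checking the remaining single features turns up none with this extension.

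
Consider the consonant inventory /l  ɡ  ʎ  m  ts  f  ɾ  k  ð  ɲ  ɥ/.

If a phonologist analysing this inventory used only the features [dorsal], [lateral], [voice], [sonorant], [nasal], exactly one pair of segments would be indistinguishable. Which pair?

On the given features, /f/ and /ts/ have an identical profile: [-dorsal], [-lateral], [-voice], [-sonorant], [-nasal]. No other two segments in the inventory coincide on all 5 features. (They do differ in [continuant], [labial] and [coronal], which are not among the given features.)

f, ts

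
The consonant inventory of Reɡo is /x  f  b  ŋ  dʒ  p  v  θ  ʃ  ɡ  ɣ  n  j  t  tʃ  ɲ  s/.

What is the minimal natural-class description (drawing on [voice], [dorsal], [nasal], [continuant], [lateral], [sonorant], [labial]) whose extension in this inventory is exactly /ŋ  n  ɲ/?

Every target segment is [+nasal] and no other inventory member is, so one feature is enough.

[+nasal]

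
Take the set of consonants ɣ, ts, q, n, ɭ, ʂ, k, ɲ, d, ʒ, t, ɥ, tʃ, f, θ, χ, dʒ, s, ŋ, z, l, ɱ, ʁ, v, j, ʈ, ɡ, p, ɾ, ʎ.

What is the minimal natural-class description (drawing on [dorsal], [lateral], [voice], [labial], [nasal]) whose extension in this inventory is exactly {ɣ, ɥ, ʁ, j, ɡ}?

[+voice, -nasal, -lateral, +dorsal]

Every target segment is [+voice], [-nasal], [-lateral], [+dorsal]; each remaining inventory member fails at least one of these. Each conjunct is needed — [-nasal, -lateral, +dorsal] alone would also admit /q, k, χ/; [+voice, -lateral, +dorsal] alone would also admit /ɲ, ŋ/; [+voice, -nasal, +dorsal] alone would also admit /ʎ/; [+voice, -nasal, -lateral] alone would also admit /d, ʒ, dʒ, z, …/ — and no other combination of three listed features has exactly this extension, so four is the minimum.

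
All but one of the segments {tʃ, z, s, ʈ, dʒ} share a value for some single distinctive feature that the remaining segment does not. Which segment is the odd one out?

ʈ

The remaining segments after removing /ʈ/ share [+strident]; /ʈ/ (voiceless retroflex stop) is [-strident]. For every other candidate removal, the leftover set fails to share any single feature value that the removed segment lacks.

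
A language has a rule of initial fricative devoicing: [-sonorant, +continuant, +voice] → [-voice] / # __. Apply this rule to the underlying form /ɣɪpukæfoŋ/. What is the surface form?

[xɪpukæfoŋ]

Only the initial segment /ɣ/ is both word-initial and matches the structural description. It is a voiced velar fricative, so [-sonorant, +continuant, +voice] holds; changing it to [-voice] with all other features held fixed yields /x/ (voiceless velar fricative). No other segment meets both the structural description and the environment, so the output is [xɪpukæfoŋ].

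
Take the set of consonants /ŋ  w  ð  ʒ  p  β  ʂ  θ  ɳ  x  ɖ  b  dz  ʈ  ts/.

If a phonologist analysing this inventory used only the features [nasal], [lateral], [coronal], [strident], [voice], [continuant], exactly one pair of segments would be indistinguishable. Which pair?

/β/ (voiced bilabial fricative) and /w/ (labial-velar glide) are both [−nasal], [−lateral], [−coronal], [−strident], [+voice], [+continuant], so none of the listed features separates them. (They do differ in [sonorant], [round] and [dorsal], which are not among the given features.) Every other pair in the inventory differs on at least one listed feature.

β, w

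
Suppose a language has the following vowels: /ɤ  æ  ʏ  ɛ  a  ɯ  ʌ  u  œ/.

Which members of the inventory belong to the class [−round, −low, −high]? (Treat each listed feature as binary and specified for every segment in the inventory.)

ɤ, ɛ, ʌ

Checking each segment against [−round], [−low], [−high]: /ɤ/ (mid back unrounded tense vowel), /ɛ/ (mid front unrounded lax vowel), /ʌ/ (mid back unrounded lax vowel) satisfy every feature; every other segment in the inventory fails at least one.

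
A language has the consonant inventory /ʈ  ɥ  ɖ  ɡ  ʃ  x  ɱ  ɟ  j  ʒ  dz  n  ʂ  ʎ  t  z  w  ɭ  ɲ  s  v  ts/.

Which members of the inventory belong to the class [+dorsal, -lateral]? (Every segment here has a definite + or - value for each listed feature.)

Checking each segment against [+dorsal], [-lateral]: /ɥ/ (labial-palatal glide), /ɡ/ (voiced velar stop), /x/ (voiceless velar fricative), /ɟ/ (voiced palatal stop), /j/ (palatal glide), /w/ (labial-velar glide), among others, satisfy every feature; every other segment in the inventory fails at least one.

ɥ, ɡ, x, ɟ, j, w, ɲ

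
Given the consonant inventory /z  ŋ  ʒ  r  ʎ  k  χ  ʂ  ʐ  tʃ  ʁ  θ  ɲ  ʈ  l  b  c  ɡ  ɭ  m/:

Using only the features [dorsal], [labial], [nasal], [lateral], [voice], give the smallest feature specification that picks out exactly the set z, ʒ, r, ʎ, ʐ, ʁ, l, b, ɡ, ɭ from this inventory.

[+voice, -nasal]

Every target segment is [+voice], [-nasal]; each remaining inventory member fails at least one of these. Each conjunct is needed — [-nasal] alone would also admit /k, χ, ʂ, tʃ, …/; [+voice] alone would also admit /ŋ, ɲ, m/ — and no other single listed feature has exactly this extension, so two is the minimum.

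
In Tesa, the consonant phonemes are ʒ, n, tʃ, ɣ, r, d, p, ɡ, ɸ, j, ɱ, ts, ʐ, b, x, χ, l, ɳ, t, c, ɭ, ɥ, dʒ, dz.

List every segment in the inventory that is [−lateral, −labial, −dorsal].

Eliminate segments failing any feature: /ɣ, ɡ, j, x, χ, c/ are [+dorsal]; /p, ɸ, ɱ, b, ɥ/ are [+labial]; /l, ɭ/ are [+lateral]. The remaining /ʒ, n, tʃ, r, d, ts, ʐ, ɳ, t, dʒ, dz/ satisfy [−lateral], [−labial], [−dorsal].

ʒ, n, tʃ, r, d, ts, ʐ, ɳ, t, dʒ, dz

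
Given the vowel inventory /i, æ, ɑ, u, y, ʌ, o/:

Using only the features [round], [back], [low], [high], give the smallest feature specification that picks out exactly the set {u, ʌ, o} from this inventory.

Every target segment is [−low], [+back]; each remaining inventory member fails at least one of these. Each conjunct is needed — [+back] alone would also admit /ɑ/; [−low] alone would also admit /i, y/ — and no other single listed feature has exactly this extension, so two is the minimum.

[−low, +back]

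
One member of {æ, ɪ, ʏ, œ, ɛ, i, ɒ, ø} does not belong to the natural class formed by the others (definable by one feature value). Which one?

ɒ

The remaining segments after removing /ɒ/ share [-back]; /ɒ/ (low back rounded vowel) is [+back]. For every other candidate removal, the leftover set fails to share any single feature value that the removed segment lacks.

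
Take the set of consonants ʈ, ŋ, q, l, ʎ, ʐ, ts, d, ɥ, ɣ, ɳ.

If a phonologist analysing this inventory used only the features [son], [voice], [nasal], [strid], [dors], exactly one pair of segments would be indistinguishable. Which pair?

ʎ, ɥ

Both /ʎ/ and /ɥ/ are [+sonorant], [+voice], [−nasal], [−strident], [+dorsal]. Since the list omits [lateral], [labial] and [round] — which do distinguish the palatal lateral approximant from the labial-palatal glide — this pair collapses; all other pairs remain distinct.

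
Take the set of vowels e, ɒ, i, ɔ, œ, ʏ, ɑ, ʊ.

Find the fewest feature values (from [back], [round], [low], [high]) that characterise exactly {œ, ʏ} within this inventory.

[−back, +round]

/œ, ʏ/ are all [−back], [+round], and no other segment in the inventory matches both values. Dropping any one of them over-generates: [+round] alone would also admit /ɒ, ɔ, ʊ/; [−back] alone would also admit /e, i/. No other single listed feature picks out exactly this set either, so fewer than two features will not do.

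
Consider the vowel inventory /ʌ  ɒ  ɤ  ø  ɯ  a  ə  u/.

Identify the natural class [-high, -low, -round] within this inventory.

ʌ, ɤ, ə

Eliminate segments failing any feature: /ɒ, a/ are [+low]; /ø/ is [+round]; /ɯ, u/ are [+high]. The remaining /ʌ, ɤ, ə/ satisfy [-high], [-low], [-round].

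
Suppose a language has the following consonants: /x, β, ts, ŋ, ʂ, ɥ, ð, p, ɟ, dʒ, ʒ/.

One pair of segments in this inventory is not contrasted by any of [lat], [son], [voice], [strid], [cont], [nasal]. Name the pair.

ð, β

/ð/ (voiced dental fricative) and /β/ (voiced bilabial fricative) are both [−lateral], [−sonorant], [+voice], [−strident], [+continuant], [−nasal], so none of the listed features separates them. (They do differ in [labial] and [coronal], which are not among the given features.) Every other pair in the inventory differs on at least one listed feature.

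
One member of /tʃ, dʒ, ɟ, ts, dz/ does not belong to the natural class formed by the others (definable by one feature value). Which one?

ɟ

/tʃ, dz, dʒ, ts/ are all [+delayed release], but /ɟ/ (voiced palatal stop) is [−delayed release]. No other single segment can be removed to leave a set sharing one feature value that the removed segment lacks, so /ɟ/ is the odd one out.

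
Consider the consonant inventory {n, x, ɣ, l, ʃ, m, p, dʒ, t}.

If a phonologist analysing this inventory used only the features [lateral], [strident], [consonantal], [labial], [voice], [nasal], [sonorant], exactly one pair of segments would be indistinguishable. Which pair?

t, x

/t/ (voiceless alveolar stop) and /x/ (voiceless velar fricative) are both [-lateral], [-strident], [+consonantal], [-labial], [-voice], [-nasal], [-sonorant], so none of the listed features separates them. (They do differ in [continuant], [coronal] and [dorsal], which are not among the given features.) Every other pair in the inventory differs on at least one listed feature.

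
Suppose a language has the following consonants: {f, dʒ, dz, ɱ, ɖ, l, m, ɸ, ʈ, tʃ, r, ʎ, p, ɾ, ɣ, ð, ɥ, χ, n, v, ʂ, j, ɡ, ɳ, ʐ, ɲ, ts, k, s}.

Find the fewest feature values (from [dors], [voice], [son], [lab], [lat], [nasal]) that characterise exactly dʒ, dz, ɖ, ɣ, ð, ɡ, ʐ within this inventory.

/dʒ, dz, ɖ, ɣ, ð, ɡ, ʐ/ are all [-sonorant], [+voice], [-labial], and no other segment in the inventory matches all three values. Dropping any one of them over-generates: [+voice, -labial] alone would also admit /l, r, ʎ, ɾ, …/; [-sonorant, -labial] alone would also admit /ʈ, tʃ, χ, ʂ, …/; [-sonorant, +voice] alone would also admit /v/. No other combination of two listed features picks out exactly this set either, so fewer than three features will not do.

[-son, +voice, -lab]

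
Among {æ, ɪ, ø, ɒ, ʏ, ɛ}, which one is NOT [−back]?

ɒ

/ɪ, æ, ʏ, ø, ɛ/ are all [−back]; /ɒ/ (low back rounded vowel) is [+back].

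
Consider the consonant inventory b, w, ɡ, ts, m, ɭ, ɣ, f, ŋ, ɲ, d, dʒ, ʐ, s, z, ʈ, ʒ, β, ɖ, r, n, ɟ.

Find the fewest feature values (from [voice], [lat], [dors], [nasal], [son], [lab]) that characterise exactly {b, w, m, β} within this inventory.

/b, w, m, β/ are all [+voice], [+labial], and no other segment in the inventory matches both values. Dropping any one of them over-generates: [+labial] alone would also admit /f/; [+voice] alone would also admit /ɡ, ɭ, ɣ, ŋ, …/. No other single listed feature picks out exactly this set either, so fewer than two features will not do.

[+voice, +lab]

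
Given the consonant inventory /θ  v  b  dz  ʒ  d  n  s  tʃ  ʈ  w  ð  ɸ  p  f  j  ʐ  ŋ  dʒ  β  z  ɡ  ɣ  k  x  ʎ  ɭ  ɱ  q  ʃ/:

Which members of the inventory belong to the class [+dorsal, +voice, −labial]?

Checking each segment against [+dorsal], [+voice], [−labial]: /j/ (palatal glide), /ŋ/ (velar nasal), /ɡ/ (voiced velar stop), /ɣ/ (voiced velar fricative), /ʎ/ (palatal lateral approximant) satisfy every feature; every other segment in the inventory fails at least one.

j, ŋ, ɡ, ɣ, ʎ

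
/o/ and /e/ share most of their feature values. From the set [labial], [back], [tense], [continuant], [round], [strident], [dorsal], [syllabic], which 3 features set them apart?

/o/ is the mid back rounded tense vowel and /e/ is the mid front unrounded tense vowel. Both are [+tense], [+continuant], [−strident], [+dorsal], [+syllabic]. /o/ is [+labial] while /e/ is [−labial]; /o/ is [+round] while /e/ is [−round]; /o/ is [+back] while /e/ is [−back], so the distinguishing features are [labial], [round], [back].

[labial], [round], [back]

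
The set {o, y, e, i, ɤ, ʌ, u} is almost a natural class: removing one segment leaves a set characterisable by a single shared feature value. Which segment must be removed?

[tense] groups all but one: /e, o, y, ɤ, u, i/ share [+tense] while /ʌ/ (mid back unrounded lax vowel) alone is [-tense]. Removing any other segment would not leave a single-feature class that excludes it.

ʌ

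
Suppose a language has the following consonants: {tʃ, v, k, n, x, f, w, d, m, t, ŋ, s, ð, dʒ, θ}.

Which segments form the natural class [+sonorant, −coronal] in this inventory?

w, m, ŋ

Eliminate segments failing any feature: /tʃ, v, k, x, f, d, t, s, ð, dʒ, θ/ are [−sonorant]; /n/ is [+coronal]. The remaining /w, m, ŋ/ satisfy [+sonorant], [−coronal].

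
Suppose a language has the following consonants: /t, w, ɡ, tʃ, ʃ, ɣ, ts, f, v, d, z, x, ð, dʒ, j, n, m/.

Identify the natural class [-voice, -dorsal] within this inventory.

t, tʃ, ʃ, ts, f

Eliminate segments failing any feature: /w, ɡ, ɣ, v, d, z, ð, dʒ, j, n, m/ are [+voice]; /x/ is [+dorsal]. The remaining /t, tʃ, ʃ, ts, f/ satisfy [-voice], [-dorsal].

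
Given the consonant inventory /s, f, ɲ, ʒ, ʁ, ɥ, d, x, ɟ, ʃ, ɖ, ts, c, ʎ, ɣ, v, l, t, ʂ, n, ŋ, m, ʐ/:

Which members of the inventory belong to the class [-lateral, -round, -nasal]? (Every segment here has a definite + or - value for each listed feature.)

Checking each segment against [-lateral], [-round], [-nasal]: /s/ (voiceless alveolar fricative), /f/ (voiceless labiodental fricative), /ʒ/ (voiced postalveolar fricative), /ʁ/ (voiced uvular fricative), /d/ (voiced alveolar stop), /x/ (voiceless velar fricative), among others, satisfy every feature; every other segment in the inventory fails at least one.

s, f, ʒ, ʁ, d, x, ɟ, ʃ, ɖ, ts, c, ɣ, v, t, ʂ, ʐ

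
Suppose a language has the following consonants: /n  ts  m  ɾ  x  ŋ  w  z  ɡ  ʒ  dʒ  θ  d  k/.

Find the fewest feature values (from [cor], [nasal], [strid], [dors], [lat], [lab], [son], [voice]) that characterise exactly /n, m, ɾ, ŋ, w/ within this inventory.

[+son]

/n, m, ɾ, ŋ, w/ are exactly the [+sonorant] segments in the inventory, so a single feature suffices.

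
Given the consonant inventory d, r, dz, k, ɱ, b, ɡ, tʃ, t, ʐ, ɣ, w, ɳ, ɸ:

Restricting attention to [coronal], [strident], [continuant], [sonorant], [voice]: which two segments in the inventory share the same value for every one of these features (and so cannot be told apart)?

ɡ, b

/ɡ/ (voiced velar stop) and /b/ (voiced bilabial stop) are both [-coronal], [-strident], [-continuant], [-sonorant], [+voice], so none of the listed features separates them. (They do differ in [labial] and [dorsal], which are not among the given features.) Every other pair in the inventory differs on at least one listed feature.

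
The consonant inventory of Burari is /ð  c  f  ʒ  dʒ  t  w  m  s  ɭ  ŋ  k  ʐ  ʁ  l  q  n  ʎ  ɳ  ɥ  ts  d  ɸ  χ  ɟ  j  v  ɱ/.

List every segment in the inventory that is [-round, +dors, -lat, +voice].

First, the [-round] segments are /ð, c, f, ʒ, dʒ, t, m, s, ɭ, ŋ, k, ʐ, ʁ, l, q, n, ʎ, ɳ, ts, d, ɸ, χ, ɟ, j, v, ɱ/.
Then [+dorsal] gives /c, ŋ, k, ʁ, q, ʎ, χ, ɟ, j/.
Intersecting with [-lateral] gives /c, ŋ, k, ʁ, q, χ, ɟ, j/.
Among these, [+voice] leaves /ŋ, ʁ, ɟ, j/.

ŋ, ʁ, ɟ, j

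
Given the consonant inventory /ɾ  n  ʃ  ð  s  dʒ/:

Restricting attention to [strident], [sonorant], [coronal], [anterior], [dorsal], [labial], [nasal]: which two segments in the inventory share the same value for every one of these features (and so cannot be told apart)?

dʒ, ʃ

Both /dʒ/ and /ʃ/ are [+strident], [-sonorant], [+coronal], [-anterior], [-dorsal], [-labial], [-nasal]. Since the list omits [voice] and [continuant] — which do distinguish the voiced postalveolar affricate from the voiceless postalveolar fricative — this pair collapses; all other pairs remain distinct.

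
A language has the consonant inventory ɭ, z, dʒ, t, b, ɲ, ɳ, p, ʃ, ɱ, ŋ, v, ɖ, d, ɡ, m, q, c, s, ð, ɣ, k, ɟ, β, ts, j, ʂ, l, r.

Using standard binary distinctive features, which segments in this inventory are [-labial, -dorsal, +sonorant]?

Checking each segment against [-labial], [-dorsal], [+sonorant]: /ɭ/ (retroflex lateral approximant), /ɳ/ (retroflex nasal), /l/ (alveolar lateral approximant), /r/ (alveolar trill) satisfy every feature; every other segment in the inventory fails at least one.

ɭ, ɳ, l, r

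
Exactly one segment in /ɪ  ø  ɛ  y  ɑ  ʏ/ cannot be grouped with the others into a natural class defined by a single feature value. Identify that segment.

[back] (equivalently [low]) groups all but one: /y, ʏ, ø, ɛ, ɪ/ share [-back] while /ɑ/ (low back unrounded vowel) alone is [+back]. Removing any other segment would not leave a single-feature class that excludes it.

ɑ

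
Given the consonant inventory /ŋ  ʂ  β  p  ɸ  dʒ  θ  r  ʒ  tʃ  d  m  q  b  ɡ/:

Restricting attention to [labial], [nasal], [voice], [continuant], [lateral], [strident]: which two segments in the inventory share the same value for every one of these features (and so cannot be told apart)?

ɡ, d

Both /ɡ/ and /d/ are [-labial], [-nasal], [+voice], [-continuant], [-lateral], [-strident]. Since the list omits [coronal] and [dorsal] — which do distinguish the voiced velar stop from the voiced alveolar stop — this pair collapses; all other pairs remain distinct.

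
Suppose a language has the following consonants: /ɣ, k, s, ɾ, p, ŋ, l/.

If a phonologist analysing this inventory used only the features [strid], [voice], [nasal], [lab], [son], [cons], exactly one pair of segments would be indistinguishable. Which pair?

On the given features, /l/ and /ɾ/ have an identical profile: [-strident], [+voice], [-nasal], [-labial], [+sonorant], [+consonantal]. No other two segments in the inventory coincide on all 6 features. (They do differ in [lateral], which is not among the given features.)

l, ɾ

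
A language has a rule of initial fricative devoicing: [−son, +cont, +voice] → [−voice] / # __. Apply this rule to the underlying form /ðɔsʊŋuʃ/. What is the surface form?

[θɔsʊŋuʃ]

/ð/ satisfies [−son, +cont, +voice] and sits in # __. The [−voice] counterpart of the voiced dental fricative is /θ/. Other segments in /ðɔsʊŋuʃ/ either fail the structural description or are not in the environment, so the surface form is [θɔsʊŋuʃ].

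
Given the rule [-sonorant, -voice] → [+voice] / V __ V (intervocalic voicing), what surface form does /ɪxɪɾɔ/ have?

[ɪɣɪɾɔ]

The only segment in the rule's environment that also matches [-sonorant, -voice] is /x/. Applying [+voice] turns the voiceless velar fricative into /ɣ/ (voiced velar fricative), giving [ɪɣɪɾɔ].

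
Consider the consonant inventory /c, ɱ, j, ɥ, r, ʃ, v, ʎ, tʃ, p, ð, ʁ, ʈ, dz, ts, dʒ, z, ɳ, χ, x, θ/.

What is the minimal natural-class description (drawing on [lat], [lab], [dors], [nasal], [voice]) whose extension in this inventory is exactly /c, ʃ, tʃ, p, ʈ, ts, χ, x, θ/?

The target set is precisely the extension of [-voice] in this inventory.

[-voice]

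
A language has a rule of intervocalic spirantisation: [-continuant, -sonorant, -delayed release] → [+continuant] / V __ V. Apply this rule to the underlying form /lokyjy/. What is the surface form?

[loxyjy]

/k/ satisfies [-continuant, -sonorant, -delayed release] and sits in V __ V. The [+continuant] counterpart of the voiceless velar stop is /x/. Other segments in /lokyjy/ either fail the structural description or are not in the environment, so the surface form is [loxyjy].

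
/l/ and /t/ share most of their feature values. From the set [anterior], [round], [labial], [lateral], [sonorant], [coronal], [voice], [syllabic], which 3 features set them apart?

[sonorant], [voice], [lateral]

The two segments share [+anterior], [-round], [-labial], [+coronal], [-syllabic]. The only features from the list on which they differ: /l/ is [+sonorant] while /t/ is [-sonorant]; /l/ is [+voice] while /t/ is [-voice]; /l/ is [+lateral] while /t/ is [-lateral].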